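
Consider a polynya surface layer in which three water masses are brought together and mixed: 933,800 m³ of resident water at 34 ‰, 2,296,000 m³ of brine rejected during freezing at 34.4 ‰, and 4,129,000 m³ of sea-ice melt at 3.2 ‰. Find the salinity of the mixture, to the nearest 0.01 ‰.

Total salt / total volume:
salt = 933,800×34 + 2,296,000×34.4 + 4,129,000×3.2 = 31,749,200 + 78,982,400 + 13,212,800 = 123,944,400
volume = 933,800 + 2,296,000 + 4,129,000 = 7,358,800 m³
S = 123,944,400 / 7,358,800 = 16.843 ‰

16.84 ‰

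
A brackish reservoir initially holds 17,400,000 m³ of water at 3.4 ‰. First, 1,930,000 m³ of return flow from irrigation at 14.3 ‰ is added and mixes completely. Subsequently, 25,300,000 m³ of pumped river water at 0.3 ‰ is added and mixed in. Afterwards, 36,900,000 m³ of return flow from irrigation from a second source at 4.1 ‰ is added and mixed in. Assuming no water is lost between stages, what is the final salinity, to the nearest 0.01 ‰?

3.01 ‰

Salt balance:
Initial salt = 17,400,000×3.4 = 59,160,000
After stage 1: salt = 59,160,000 + 1,930,000×14.3 = 86,759,000; volume = 19,330,000 m³; S = 4.488 ‰
After stage 2: salt = 86,759,000 + 25,300,000×0.3 = 94,349,000; volume = 44,630,000 m³; S = 2.114 ‰
After stage 3: salt = 94,349,000 + 36,900,000×4.1 = 245,639,000; volume = 81,530,000 m³
S = 245,639,000 / 81,530,000 = 3.0129 ‰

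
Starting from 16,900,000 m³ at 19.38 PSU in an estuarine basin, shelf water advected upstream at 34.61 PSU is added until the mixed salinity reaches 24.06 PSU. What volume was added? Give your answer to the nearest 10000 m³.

7500000 m³

Salt balance: 16,900,000×19.38 + V×34.61 = (16,900,000+V)×24.06
327,522,000 + 34.61V = 406,614,000 + 24.06V
79,092,000 = 10.55V
V = 7,496,872.04 m³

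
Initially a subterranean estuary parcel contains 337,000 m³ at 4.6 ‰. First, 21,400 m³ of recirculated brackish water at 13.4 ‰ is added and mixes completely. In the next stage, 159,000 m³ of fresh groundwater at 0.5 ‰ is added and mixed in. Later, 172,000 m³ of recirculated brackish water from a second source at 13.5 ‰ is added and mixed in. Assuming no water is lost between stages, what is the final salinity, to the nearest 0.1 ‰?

6.1 ‰

Mass of salt is conserved:
Initial salt = 337,000×4.6 = 1,550,200
After stage 1: salt = 1,550,200 + 21,400×13.4 = 1,836,960; volume = 358,400 m³; S = 5.125 ‰
After stage 2: salt = 1,836,960 + 159,000×0.5 = 1,916,460; volume = 517,400 m³; S = 3.704 ‰
After stage 3: salt = 1,916,460 + 172,000×13.5 = 4,238,460; volume = 689,400 m³
S = 4,238,460 / 689,400 = 6.148 ‰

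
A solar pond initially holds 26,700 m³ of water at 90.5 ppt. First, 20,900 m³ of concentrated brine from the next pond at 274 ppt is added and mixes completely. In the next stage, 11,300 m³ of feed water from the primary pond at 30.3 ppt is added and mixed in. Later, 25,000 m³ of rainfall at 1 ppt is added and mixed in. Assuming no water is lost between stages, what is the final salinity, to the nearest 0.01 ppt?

101.43 ppt

Salt balance:
Initial salt = 26,700×90.5 = 2,416,350
After stage 1: salt = 2,416,350 + 20,900×274 = 8,142,950; volume = 47,600 m³; S = 171.07 ppt
After stage 2: salt = 8,142,950 + 11,300×30.3 = 8,485,340; volume = 58,900 m³; S = 144.063 ppt
After stage 3: salt = 8,485,340 + 25,000×1 = 8,510,340; volume = 83,900 m³
S = 8,510,340 / 83,900 = 101.4343 ppt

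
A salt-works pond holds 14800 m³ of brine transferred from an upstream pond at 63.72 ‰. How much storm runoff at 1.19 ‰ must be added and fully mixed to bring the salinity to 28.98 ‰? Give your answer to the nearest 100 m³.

18500 m³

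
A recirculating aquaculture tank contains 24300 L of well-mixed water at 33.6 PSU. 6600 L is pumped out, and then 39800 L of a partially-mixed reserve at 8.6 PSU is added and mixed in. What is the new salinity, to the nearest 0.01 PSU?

Remaining after removal: 17,700 L at 33.6 PSU (salt = 594,720)
After addition: salt = 594,720 + 39,800×8.6 = 937,000; volume = 57,500 L
S = 937,000 / 57,500 = 16.2957 PSU

16.30 PSU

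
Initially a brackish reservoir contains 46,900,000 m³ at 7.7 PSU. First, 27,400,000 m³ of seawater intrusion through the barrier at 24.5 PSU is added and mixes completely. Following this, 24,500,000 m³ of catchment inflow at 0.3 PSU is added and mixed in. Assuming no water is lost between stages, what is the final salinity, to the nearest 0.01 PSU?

10.52 PSU

By conservation of dissolved salt,
Initial salt = 46,900,000×7.7 = 361,130,000
After stage 1: salt = 361,130,000 + 27,400,000×24.5 = 1,032,430,000; volume = 74,300,000 m³; S = 13.895 PSU
After stage 2: salt = 1,032,430,000 + 24,500,000×0.3 = 1,039,780,000; volume = 98,800,000 m³
S = 1,039,780,000 / 98,800,000 = 10.5241 PSU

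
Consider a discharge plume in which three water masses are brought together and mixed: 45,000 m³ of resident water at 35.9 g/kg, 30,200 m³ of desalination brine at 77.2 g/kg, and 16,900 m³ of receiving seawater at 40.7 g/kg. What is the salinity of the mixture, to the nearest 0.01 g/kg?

Mass of salt is conserved:
salt = 45,000×35.9 + 30,200×77.2 + 16,900×40.7 = 1,615,500 + 2,331,440 + 687,830 = 4,634,770
volume = 45,000 + 30,200 + 16,900 = 92,100 m³
S = 4,634,770 / 92,100 = 50.3232 g/kg

50.32 g/kg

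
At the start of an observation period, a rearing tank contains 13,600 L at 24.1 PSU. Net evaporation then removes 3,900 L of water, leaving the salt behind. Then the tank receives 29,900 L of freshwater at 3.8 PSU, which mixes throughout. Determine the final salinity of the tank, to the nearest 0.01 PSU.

11.15 PSU

After evaporation: salt = 13,600×24.1 = 327,760; volume = 13,600 − 3,900 = 9,700 L
After mixing: salt = 327,760 + 29,900×3.8 = 441,380; volume = 9,700 + 29,900 = 39,600 L
S = 441,380 / 39,600 = 11.146 PSU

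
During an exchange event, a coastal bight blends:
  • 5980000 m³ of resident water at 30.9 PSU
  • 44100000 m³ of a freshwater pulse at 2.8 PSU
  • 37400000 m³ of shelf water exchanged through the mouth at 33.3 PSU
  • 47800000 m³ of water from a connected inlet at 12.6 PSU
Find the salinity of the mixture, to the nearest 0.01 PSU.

15.94 PSU

Conserving salt mass:
salt = 5,980,000×30.9 + 44,100,000×2.8 + 37,400,000×33.3 + 47,800,000×12.6 = 184,782,000 + 123,480,000 + 1,245,420,000 + 602,280,000 = 2,155,962,000
volume = 5,980,000 + 44,100,000 + 37,400,000 + 47,800,000 = 135,280,000 m³
S = 2,155,962,000 / 135,280,000 = 15.937 PSU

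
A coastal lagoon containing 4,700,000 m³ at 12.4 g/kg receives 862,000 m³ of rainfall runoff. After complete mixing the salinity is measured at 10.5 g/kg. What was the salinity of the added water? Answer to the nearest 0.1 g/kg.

0.1 g/kg

Salt balance: 4,700,000×12.4 + 862,000×S = 5,562,000×10.5
58,280,000 + 862,000·S = 58,401,000
S = (58,401,000 − 58,280,000) / 862,000 = 0.1404 g/kg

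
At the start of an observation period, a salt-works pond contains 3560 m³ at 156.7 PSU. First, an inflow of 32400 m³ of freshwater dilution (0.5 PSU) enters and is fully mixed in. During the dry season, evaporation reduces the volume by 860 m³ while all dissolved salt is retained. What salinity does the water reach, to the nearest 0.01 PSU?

16.35 PSU

After mixing: salt = 3,560×156.7 + 32,400×0.5 = 574,052; volume = 35,960 m³
After evaporation: salt unchanged = 574,052; volume = 35,960 − 860 = 35,100 m³
S = 574,052 / 35,100 = 16.3548 PSU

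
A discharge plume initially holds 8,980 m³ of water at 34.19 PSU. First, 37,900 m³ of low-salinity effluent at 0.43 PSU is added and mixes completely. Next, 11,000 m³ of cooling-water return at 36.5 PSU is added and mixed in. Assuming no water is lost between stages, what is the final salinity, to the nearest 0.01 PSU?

12.52 PSU

Weighted by volume,
Initial salt = 8,980×34.19 = 307,026.2
After stage 1: salt = 307,026.2 + 37,900×0.43 = 323,323.2; volume = 46,880 m³; S = 6.897 PSU
After stage 2: salt = 323,323.2 + 11,000×36.5 = 724,823.2; volume = 57,880 m³
S = 724,823.2 / 57,880 = 12.5229 PSU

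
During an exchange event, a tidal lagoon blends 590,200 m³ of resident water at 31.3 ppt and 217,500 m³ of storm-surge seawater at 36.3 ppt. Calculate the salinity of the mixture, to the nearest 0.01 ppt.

32.65 ppt

By conservation of dissolved salt,
salt = 590,200×31.3 + 217,500×36.3 = 18,473,260 + 7,895,250 = 26,368,510
volume = 590,200 + 217,500 = 807,700 m³
S = 26,368,510 / 807,700 = 32.6464 ppt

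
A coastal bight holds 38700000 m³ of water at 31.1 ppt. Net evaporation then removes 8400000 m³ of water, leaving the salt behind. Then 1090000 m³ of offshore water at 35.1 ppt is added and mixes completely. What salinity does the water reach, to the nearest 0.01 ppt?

After evaporation: salt = 38,700,000×31.1 = 1,203,570,000; volume = 38,700,000 − 8,400,000 = 30,300,000 m³
After mixing: salt = 1,203,570,000 + 1,090,000×35.1 = 1,241,829,000; volume = 30,300,000 + 1,090,000 = 31,390,000 m³
S = 1,241,829,000 / 31,390,000 = 39.5613 ppt

39.56 ppt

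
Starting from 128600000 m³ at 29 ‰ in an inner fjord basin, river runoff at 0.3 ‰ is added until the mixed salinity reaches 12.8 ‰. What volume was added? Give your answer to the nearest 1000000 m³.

167000000 m³

Salt balance: 128,600,000×29 + V×0.3 = (128,600,000+V)×12.8
3,729,400,000 + 0.3V = 1,646,080,000 + 12.8V
2,083,320,000 = 12.5V
V = 166,665,600 m³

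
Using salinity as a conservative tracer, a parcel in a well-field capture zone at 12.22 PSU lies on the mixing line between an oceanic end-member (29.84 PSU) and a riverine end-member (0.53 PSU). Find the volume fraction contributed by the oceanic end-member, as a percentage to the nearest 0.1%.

39.9%

Let g be the oceanic fraction. Salt balance per unit volume:
g×29.84 + (1−g)×0.53 = 12.22
g = (12.22 − 0.53) / (29.84 − 0.53) = 11.69/29.31 = 0.3988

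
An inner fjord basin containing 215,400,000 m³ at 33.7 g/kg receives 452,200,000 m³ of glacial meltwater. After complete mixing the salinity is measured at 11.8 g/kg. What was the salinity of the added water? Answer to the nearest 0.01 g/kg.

1.37 g/kg

Salt balance: 215,400,000×33.7 + 452,200,000×S = 667,600,000×11.8
7,258,980,000 + 452,200,000·S = 7,877,680,000
S = (7,877,680,000 − 7,258,980,000) / 452,200,000 = 1.3682 g/kg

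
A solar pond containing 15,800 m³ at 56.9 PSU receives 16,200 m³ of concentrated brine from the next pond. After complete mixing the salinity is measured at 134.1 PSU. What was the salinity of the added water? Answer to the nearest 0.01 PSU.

Salt balance: 15,800×56.9 + 16,200×S = 32,000×134.1
899,020 + 16,200·S = 4,291,200
S = (4,291,200 − 899,020) / 16,200 = 209.3938 PSU

209.39 PSU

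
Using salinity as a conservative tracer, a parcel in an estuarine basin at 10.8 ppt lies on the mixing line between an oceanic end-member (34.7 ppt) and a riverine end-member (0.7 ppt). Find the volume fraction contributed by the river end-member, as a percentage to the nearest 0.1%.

70.3%

Let f be the freshwater fraction. Salt balance per unit volume:
f×0.7 + (1−f)×34.7 = 10.8
f = (34.7 − 10.8) / (34.7 − 0.7) = 23.9/34 = 0.7029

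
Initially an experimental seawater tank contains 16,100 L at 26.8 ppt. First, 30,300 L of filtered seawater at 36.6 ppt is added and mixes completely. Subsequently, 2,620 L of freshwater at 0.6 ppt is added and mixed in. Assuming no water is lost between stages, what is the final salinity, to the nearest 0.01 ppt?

31.46 ppt

By conservation of dissolved salt,
Initial salt = 16,100×26.8 = 431,480
After stage 1: salt = 431,480 + 30,300×36.6 = 1,540,460; volume = 46,400 L; S = 33.2 ppt
After stage 2: salt = 1,540,460 + 2,620×0.6 = 1,542,032; volume = 49,020 L
S = 1,542,032 / 49,020 = 31.4572 ppt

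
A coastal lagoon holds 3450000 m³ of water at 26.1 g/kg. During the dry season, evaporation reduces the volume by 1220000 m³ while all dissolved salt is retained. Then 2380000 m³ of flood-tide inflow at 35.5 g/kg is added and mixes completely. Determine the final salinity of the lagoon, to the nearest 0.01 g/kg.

37.86 g/kg

After evaporation: salt = 3,450,000×26.1 = 90,045,000; volume = 3,450,000 − 1,220,000 = 2,230,000 m³
After mixing: salt = 90,045,000 + 2,380,000×35.5 = 174,535,000; volume = 2,230,000 + 2,380,000 = 4,610,000 m³
S = 174,535,000 / 4,610,000 = 37.8601 g/kg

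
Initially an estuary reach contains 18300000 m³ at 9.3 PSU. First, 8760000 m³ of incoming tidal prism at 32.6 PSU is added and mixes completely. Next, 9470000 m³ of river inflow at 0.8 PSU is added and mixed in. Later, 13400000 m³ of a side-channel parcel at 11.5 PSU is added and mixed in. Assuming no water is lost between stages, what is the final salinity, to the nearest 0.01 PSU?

Conserving salt mass:
Initial salt = 18,300,000×9.3 = 170,190,000
After stage 1: salt = 170,190,000 + 8,760,000×32.6 = 455,766,000; volume = 27,060,000 m³; S = 16.843 PSU
After stage 2: salt = 455,766,000 + 9,470,000×0.8 = 463,342,000; volume = 36,530,000 m³; S = 12.684 PSU
After stage 3: salt = 463,342,000 + 13,400,000×11.5 = 617,442,000; volume = 49,930,000 m³
S = 617,442,000 / 49,930,000 = 12.3662 PSU

12.37 PSU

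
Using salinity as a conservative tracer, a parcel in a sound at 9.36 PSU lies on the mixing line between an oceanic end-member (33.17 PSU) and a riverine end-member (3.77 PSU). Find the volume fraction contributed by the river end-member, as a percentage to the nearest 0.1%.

81.0%

Let f be the freshwater fraction. Salt balance per unit volume:
f×3.77 + (1−f)×33.17 = 9.36
f = (33.17 − 9.36) / (33.17 − 3.77) = 23.81/29.4 = 0.8099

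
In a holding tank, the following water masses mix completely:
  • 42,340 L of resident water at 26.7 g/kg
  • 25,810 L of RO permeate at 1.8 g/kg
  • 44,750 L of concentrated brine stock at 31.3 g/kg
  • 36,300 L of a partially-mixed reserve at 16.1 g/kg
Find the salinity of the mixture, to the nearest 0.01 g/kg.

21.19 g/kg

Conserving salt mass:
salt = 42,340×26.7 + 25,810×1.8 + 44,750×31.3 + 36,300×16.1 = 1,130,478 + 46,458 + 1,400,675 + 584,430 = 3,162,041
volume = 42,340 + 25,810 + 44,750 + 36,300 = 149,200 L
S = 3,162,041 / 149,200 = 21.1933 g/kg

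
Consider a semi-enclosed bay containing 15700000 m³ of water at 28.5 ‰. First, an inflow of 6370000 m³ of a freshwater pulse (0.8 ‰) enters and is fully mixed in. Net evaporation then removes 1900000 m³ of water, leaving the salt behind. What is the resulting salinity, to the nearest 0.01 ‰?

After mixing: salt = 15,700,000×28.5 + 6,370,000×0.8 = 452,546,000; volume = 22,070,000 m³
After evaporation: salt unchanged = 452,546,000; volume = 22,070,000 − 1,900,000 = 20,170,000 m³
S = 452,546,000 / 20,170,000 = 22.4366 ‰

22.44 ‰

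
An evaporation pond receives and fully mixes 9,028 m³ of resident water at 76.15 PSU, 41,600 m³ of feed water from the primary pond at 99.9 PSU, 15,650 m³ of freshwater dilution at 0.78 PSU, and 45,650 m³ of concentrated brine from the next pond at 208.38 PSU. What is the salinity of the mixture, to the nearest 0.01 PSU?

128.37 PSU

Mass of salt is conserved:
salt = 9,028×76.15 + 41,600×99.9 + 15,650×0.78 + 45,650×208.38 = 687,482.2 + 4,155,840 + 12,207 + 9,512,547 = 14,368,076.2
volume = 9,028 + 41,600 + 15,650 + 45,650 = 111,928 m³
S = 14,368,076.2 / 111,928 = 128.3689 PSU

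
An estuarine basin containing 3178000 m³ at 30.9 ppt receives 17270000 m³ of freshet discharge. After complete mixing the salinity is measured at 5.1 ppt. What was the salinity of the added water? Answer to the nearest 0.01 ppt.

Salt balance: 3,178,000×30.9 + 17,270,000×S = 20,448,000×5.1
98,200,200 + 17,270,000·S = 104,284,800
S = (104,284,800 − 98,200,200) / 17,270,000 = 0.3523 ppt

0.35 ppt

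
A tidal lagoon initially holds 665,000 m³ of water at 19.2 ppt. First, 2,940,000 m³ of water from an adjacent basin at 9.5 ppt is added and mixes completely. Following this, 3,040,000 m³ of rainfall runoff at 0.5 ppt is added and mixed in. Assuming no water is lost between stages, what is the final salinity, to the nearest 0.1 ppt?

Weighted by volume,
Initial salt = 665,000×19.2 = 12,768,000
After stage 1: salt = 12,768,000 + 2,940,000×9.5 = 40,698,000; volume = 3,605,000 m³; S = 11.289 ppt
After stage 2: salt = 40,698,000 + 3,040,000×0.5 = 42,218,000; volume = 6,645,000 m³
S = 42,218,000 / 6,645,000 = 6.3533 ppt

6.4 ppt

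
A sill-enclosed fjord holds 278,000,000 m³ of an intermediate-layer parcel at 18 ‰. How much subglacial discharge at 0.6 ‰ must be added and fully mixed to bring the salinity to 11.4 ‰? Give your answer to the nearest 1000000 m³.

170000000 m³

Salt balance: 278,000,000×18 + V×0.6 = (278,000,000+V)×11.4
5,004,000,000 + 0.6V = 3,169,200,000 + 11.4V
1,834,800,000 = 10.8V
V = 169,888,888.89 m³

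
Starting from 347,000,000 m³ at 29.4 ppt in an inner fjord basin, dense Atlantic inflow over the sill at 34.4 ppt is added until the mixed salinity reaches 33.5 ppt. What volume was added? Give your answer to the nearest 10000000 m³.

Salt balance: 347,000,000×29.4 + V×34.4 = (347,000,000+V)×33.5
10,201,800,000 + 34.4V = 11,624,500,000 + 33.5V
1,422,700,000 = 0.9V
V = 1,580,777,777.78 m³

1580000000 m³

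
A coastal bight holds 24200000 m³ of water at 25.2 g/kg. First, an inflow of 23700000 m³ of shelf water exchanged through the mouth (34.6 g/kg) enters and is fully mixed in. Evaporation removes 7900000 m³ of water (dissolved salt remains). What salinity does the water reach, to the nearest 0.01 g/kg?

35.75 g/kg

After mixing: salt = 24,200,000×25.2 + 23,700,000×34.6 = 1,429,860,000; volume = 47,900,000 m³
After evaporation: salt unchanged = 1,429,860,000; volume = 47,900,000 − 7,900,000 = 40,000,000 m³
S = 1,429,860,000 / 40,000,000 = 35.7465 g/kg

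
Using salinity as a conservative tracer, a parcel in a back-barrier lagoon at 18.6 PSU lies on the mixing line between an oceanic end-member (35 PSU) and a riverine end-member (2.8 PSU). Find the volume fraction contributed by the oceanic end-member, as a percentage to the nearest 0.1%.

Let g be the oceanic fraction. Salt balance per unit volume:
g×35 + (1−g)×2.8 = 18.6
g = (18.6 − 2.8) / (35 − 2.8) = 15.8/32.2 = 0.4907

49.1%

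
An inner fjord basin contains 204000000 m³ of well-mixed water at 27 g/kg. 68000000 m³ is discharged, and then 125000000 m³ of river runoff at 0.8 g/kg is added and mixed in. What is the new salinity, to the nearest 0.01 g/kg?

Remaining after removal: 136,000,000 m³ at 27 g/kg (salt = 3,672,000,000)
After addition: salt = 3,672,000,000 + 125,000,000×0.8 = 3,772,000,000; volume = 261,000,000 m³
S = 3,772,000,000 / 261,000,000 = 14.4521 g/kg

14.45 g/kg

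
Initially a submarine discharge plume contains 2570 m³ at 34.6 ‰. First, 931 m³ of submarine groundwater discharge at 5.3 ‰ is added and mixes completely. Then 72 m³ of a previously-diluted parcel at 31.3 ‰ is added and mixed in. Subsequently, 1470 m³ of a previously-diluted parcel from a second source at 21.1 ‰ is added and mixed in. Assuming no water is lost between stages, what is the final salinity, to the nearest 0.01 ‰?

25.21 ‰

Mass of salt is conserved:
Initial salt = 2,570×34.6 = 88,922
After stage 1: salt = 88,922 + 931×5.3 = 93,856.3; volume = 3,501 m³; S = 26.808 ‰
After stage 2: salt = 93,856.3 + 72×31.3 = 96,109.9; volume = 3,573 m³; S = 26.899 ‰
After stage 3: salt = 96,109.9 + 1,470×21.1 = 127,126.9; volume = 5,043 m³
S = 127,126.9 / 5,043 = 25.2086 ‰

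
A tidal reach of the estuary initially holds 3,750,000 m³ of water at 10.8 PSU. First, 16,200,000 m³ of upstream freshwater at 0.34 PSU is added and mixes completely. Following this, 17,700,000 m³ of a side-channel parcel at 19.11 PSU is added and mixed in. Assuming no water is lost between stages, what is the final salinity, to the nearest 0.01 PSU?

Conserving salt mass:
Initial salt = 3,750,000×10.8 = 40,500,000
After stage 1: salt = 40,500,000 + 16,200,000×0.34 = 46,008,000; volume = 19,950,000 m³; S = 2.306 PSU
After stage 2: salt = 46,008,000 + 17,700,000×19.11 = 384,255,000; volume = 37,650,000 m³
S = 384,255,000 / 37,650,000 = 10.206 PSU

10.21 PSU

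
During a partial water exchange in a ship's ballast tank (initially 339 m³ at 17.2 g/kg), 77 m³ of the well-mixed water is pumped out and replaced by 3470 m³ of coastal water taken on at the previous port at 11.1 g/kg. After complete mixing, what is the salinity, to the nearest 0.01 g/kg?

11.53 g/kg

Remaining after removal: 262 m³ at 17.2 g/kg (salt = 4,506.4)
After addition: salt = 4,506.4 + 3,470×11.1 = 43,023.4; volume = 3,732 m³
S = 43,023.4 / 3,732 = 11.5282 g/kg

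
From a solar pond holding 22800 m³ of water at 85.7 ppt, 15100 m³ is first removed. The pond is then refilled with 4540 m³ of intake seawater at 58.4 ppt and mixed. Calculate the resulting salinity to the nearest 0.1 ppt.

75.6 ppt

Remaining after removal: 7,700 m³ at 85.7 ppt (salt = 659,890)
After addition: salt = 659,890 + 4,540×58.4 = 925,026; volume = 12,240 m³
S = 925,026 / 12,240 = 75.574 ppt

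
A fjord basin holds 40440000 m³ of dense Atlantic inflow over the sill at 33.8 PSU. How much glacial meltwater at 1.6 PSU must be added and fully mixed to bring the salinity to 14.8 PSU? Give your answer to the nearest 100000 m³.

58200000 m³

Salt balance: 40,440,000×33.8 + V×1.6 = (40,440,000+V)×14.8
1,366,872,000 + 1.6V = 598,512,000 + 14.8V
768,360,000 = 13.2V
V = 58,209,090.91 m³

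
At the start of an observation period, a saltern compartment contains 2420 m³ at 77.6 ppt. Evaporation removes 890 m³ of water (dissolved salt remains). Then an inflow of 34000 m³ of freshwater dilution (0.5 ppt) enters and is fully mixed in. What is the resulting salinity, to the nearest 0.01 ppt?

5.76 ppt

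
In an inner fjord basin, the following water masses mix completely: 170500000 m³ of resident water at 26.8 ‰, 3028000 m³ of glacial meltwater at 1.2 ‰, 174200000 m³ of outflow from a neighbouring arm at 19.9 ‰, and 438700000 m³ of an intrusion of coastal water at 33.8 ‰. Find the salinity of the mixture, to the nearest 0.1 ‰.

Total salt / total volume:
salt = 170,500,000×26.8 + 3,028,000×1.2 + 174,200,000×19.9 + 438,700,000×33.8 = 4,569,400,000 + 3,633,600 + 3,466,580,000 + 14,828,060,000 = 22,867,673,600
volume = 170,500,000 + 3,028,000 + 174,200,000 + 438,700,000 = 786,428,000 m³
S = 22,867,673,600 / 786,428,000 = 29.078 ‰

29.1 ‰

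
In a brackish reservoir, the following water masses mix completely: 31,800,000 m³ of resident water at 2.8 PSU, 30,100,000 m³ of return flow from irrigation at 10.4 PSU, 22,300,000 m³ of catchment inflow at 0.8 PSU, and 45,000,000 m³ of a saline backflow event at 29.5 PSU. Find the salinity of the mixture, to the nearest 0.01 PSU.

Conserving salt mass:
salt = 31,800,000×2.8 + 30,100,000×10.4 + 22,300,000×0.8 + 45,000,000×29.5 = 89,040,000 + 313,040,000 + 17,840,000 + 1,327,500,000 = 1,747,420,000
volume = 31,800,000 + 30,100,000 + 22,300,000 + 45,000,000 = 129,200,000 m³
S = 1,747,420,000 / 129,200,000 = 13.5249 PSU

13.52 PSU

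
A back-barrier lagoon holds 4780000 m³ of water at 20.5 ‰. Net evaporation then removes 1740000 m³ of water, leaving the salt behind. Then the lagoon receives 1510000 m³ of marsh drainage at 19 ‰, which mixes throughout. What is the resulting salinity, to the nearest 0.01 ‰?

27.84 ‰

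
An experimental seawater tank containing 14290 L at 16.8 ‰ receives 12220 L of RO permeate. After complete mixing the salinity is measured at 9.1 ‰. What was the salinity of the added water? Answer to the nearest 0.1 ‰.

0.1 ‰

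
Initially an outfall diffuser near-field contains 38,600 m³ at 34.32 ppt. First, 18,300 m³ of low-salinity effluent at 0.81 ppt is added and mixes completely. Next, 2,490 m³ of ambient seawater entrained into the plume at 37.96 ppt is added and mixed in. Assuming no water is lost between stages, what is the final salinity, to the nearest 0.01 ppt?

Total salt / total volume:
Initial salt = 38,600×34.32 = 1,324,752
After stage 1: salt = 1,324,752 + 18,300×0.81 = 1,339,575; volume = 56,900 m³; S = 23.543 ppt
After stage 2: salt = 1,339,575 + 2,490×37.96 = 1,434,095.4; volume = 59,390 m³
S = 1,434,095.4 / 59,390 = 24.1471 ppt

24.15 ppt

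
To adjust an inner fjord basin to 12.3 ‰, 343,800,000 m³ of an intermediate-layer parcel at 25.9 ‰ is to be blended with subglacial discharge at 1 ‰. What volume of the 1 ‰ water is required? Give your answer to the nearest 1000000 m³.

414000000 m³

Salt balance: 343,800,000×25.9 + V×1 = (343,800,000+V)×12.3
8,904,420,000 + 1V = 4,228,740,000 + 12.3V
4,675,680,000 = 11.3V
V = 413,776,991.15 m³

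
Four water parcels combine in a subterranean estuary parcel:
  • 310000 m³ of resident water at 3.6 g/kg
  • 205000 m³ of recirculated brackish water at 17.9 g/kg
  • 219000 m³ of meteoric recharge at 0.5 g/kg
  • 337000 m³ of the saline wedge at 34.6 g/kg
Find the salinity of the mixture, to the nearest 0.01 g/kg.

15.46 g/kg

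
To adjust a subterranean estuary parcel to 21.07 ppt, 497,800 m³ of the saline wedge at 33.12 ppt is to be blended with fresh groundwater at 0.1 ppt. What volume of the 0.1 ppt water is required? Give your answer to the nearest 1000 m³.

Salt balance: 497,800×33.12 + V×0.1 = (497,800+V)×21.07
16,487,136 + 0.1V = 10,488,646 + 21.07V
5,998,490 = 20.97V
V = 286,051.03 m³

286000 m³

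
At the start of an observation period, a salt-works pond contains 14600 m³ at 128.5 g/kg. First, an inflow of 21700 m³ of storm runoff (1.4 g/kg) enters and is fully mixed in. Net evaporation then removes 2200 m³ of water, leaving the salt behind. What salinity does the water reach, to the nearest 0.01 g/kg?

After mixing: salt = 14,600×128.5 + 21,700×1.4 = 1,906,480; volume = 36,300 m³
After evaporation: salt unchanged = 1,906,480; volume = 36,300 − 2,200 = 34,100 m³
S = 1,906,480 / 34,100 = 55.9085 g/kg

55.91 g/kg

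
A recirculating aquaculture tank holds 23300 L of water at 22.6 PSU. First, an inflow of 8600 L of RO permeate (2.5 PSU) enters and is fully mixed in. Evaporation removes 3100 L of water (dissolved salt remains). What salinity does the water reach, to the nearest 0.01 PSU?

After mixing: salt = 23,300×22.6 + 8,600×2.5 = 548,080; volume = 31,900 L
After evaporation: salt unchanged = 548,080; volume = 31,900 − 3,100 = 28,800 L
S = 548,080 / 28,800 = 19.0306 PSU

19.03 PSU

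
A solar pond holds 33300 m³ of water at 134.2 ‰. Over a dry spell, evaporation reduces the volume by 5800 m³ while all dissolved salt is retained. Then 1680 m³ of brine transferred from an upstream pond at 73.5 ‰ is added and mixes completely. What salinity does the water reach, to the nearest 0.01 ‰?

After evaporation: salt = 33,300×134.2 = 4,468,860; volume = 33,300 − 5,800 = 27,500 m³
After mixing: salt = 4,468,860 + 1,680×73.5 = 4,592,340; volume = 27,500 + 1,680 = 29,180 m³
S = 4,592,340 / 29,180 = 157.3797 ‰

157.38 ‰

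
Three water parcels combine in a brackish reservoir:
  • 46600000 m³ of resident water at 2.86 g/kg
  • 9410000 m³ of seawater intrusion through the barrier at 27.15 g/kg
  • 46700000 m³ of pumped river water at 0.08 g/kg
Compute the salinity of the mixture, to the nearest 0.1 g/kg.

Conserving salt mass:
salt = 46,600,000×2.86 + 9,410,000×27.15 + 46,700,000×0.08 = 133,276,000 + 255,481,500 + 3,736,000 = 392,493,500
volume = 46,600,000 + 9,410,000 + 46,700,000 = 102,710,000 m³
S = 392,493,500 / 102,710,000 = 3.821 g/kg

3.8 g/kg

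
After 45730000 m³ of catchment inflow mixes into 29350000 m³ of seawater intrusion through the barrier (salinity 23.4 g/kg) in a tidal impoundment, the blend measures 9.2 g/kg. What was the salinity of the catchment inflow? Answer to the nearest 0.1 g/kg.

0.1 g/kg

Salt balance: 29,350,000×23.4 + 45,730,000×S = 75,080,000×9.2
686,790,000 + 45,730,000·S = 690,736,000
S = (690,736,000 − 686,790,000) / 45,730,000 = 0.0863 g/kg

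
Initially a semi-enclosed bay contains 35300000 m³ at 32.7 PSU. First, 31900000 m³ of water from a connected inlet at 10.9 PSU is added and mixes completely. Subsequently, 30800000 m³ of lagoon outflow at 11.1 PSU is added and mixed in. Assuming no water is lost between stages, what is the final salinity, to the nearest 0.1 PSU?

Mass of salt is conserved:
Initial salt = 35,300,000×32.7 = 1,154,310,000
After stage 1: salt = 1,154,310,000 + 31,900,000×10.9 = 1,502,020,000; volume = 67,200,000 m³; S = 22.351 PSU
After stage 2: salt = 1,502,020,000 + 30,800,000×11.1 = 1,843,900,000; volume = 98,000,000 m³
S = 1,843,900,000 / 98,000,000 = 18.8153 PSU

18.8 PSU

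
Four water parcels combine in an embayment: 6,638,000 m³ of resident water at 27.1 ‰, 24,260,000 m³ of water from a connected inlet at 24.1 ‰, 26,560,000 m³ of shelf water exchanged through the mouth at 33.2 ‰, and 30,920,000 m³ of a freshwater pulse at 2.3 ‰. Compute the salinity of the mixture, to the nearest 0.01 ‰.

Total salt / total volume:
salt = 6,638,000×27.1 + 24,260,000×24.1 + 26,560,000×33.2 + 30,920,000×2.3 = 179,889,800 + 584,666,000 + 881,792,000 + 71,116,000 = 1,717,463,800
volume = 6,638,000 + 24,260,000 + 26,560,000 + 30,920,000 = 88,378,000 m³
S = 1,717,463,800 / 88,378,000 = 19.4332 ‰

19.43 ‰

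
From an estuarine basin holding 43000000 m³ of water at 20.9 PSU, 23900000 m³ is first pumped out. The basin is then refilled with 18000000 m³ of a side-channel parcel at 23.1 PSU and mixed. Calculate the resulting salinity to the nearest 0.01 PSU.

21.97 PSU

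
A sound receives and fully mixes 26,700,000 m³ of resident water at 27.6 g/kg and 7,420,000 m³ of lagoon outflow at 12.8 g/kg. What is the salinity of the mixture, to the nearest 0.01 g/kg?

24.38 g/kg

Mass of salt is conserved:
salt = 26,700,000×27.6 + 7,420,000×12.8 = 736,920,000 + 94,976,000 = 831,896,000
volume = 26,700,000 + 7,420,000 = 34,120,000 m³
S = 831,896,000 / 34,120,000 = 24.3815 g/kg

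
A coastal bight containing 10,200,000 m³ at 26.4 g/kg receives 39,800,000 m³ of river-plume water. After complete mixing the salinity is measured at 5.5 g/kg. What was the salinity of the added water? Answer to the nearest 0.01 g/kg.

Salt balance: 10,200,000×26.4 + 39,800,000×S = 50,000,000×5.5
269,280,000 + 39,800,000·S = 275,000,000
S = (275,000,000 − 269,280,000) / 39,800,000 = 0.1437 g/kg

0.14 g/kg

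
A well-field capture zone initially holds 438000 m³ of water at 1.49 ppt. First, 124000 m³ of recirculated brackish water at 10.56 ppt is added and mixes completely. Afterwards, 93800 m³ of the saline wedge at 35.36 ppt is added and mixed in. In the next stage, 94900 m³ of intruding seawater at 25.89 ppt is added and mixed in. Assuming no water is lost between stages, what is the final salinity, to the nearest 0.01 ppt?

10.30 ppt

By conservation of dissolved salt,
Initial salt = 438,000×1.49 = 652,620
After stage 1: salt = 652,620 + 124,000×10.56 = 1,962,060; volume = 562,000 m³; S = 3.491 ppt
After stage 2: salt = 1,962,060 + 93,800×35.36 = 5,278,828; volume = 655,800 m³; S = 8.049 ppt
After stage 3: salt = 5,278,828 + 94,900×25.89 = 7,735,789; volume = 750,700 m³
S = 7,735,789 / 750,700 = 10.3048 ppt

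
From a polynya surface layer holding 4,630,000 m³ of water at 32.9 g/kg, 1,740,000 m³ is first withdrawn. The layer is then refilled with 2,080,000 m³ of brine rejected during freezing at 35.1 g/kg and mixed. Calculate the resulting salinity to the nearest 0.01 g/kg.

33.82 g/kg

Remaining after removal: 2,890,000 m³ at 32.9 g/kg (salt = 95,081,000)
After addition: salt = 95,081,000 + 2,080,000×35.1 = 168,089,000; volume = 4,970,000 m³
S = 168,089,000 / 4,970,000 = 33.8207 g/kg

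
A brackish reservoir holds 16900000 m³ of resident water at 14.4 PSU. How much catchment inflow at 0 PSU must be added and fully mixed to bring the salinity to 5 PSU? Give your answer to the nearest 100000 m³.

31800000 m³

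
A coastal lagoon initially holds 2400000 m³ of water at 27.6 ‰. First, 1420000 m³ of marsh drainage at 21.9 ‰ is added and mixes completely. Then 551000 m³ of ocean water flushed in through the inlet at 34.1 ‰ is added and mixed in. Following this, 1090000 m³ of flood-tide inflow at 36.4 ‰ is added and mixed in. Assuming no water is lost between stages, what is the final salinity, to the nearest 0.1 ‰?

By conservation of dissolved salt,
Initial salt = 2,400,000×27.6 = 66,240,000
After stage 1: salt = 66,240,000 + 1,420,000×21.9 = 97,338,000; volume = 3,820,000 m³; S = 25.481 ‰
After stage 2: salt = 97,338,000 + 551,000×34.1 = 116,127,100; volume = 4,371,000 m³; S = 26.568 ‰
After stage 3: salt = 116,127,100 + 1,090,000×36.4 = 155,803,100; volume = 5,461,000 m³
S = 155,803,100 / 5,461,000 = 28.5301 ‰

28.5 ‰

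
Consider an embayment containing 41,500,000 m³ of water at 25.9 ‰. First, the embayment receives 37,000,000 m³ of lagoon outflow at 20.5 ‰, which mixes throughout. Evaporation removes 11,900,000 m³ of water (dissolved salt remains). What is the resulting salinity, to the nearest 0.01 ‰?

After mixing: salt = 41,500,000×25.9 + 37,000,000×20.5 = 1,833,350,000; volume = 78,500,000 m³
After evaporation: salt unchanged = 1,833,350,000; volume = 78,500,000 − 11,900,000 = 66,600,000 m³
S = 1,833,350,000 / 66,600,000 = 27.5278 ‰

27.53 ‰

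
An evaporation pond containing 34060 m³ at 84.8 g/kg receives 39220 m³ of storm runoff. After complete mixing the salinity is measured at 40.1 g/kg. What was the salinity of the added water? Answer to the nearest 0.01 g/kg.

Salt balance: 34,060×84.8 + 39,220×S = 73,280×40.1
2,888,288 + 39,220·S = 2,938,528
S = (2,938,528 − 2,888,288) / 39,220 = 1.281 g/kg

1.28 g/kg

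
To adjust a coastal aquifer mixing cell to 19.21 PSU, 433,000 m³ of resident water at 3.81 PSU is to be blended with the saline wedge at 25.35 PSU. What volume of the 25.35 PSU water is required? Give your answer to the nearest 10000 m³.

Salt balance: 433,000×3.81 + V×25.35 = (433,000+V)×19.21
1,649,730 + 25.35V = 8,317,930 + 19.21V
6,668,200 = 6.14V
V = 1,086,026.06 m³

1090000 m³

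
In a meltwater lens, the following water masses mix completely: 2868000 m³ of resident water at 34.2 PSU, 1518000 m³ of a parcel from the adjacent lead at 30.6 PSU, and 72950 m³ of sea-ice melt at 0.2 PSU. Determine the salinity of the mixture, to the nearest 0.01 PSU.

32.42 PSU

Conserving salt mass:
salt = 2,868,000×34.2 + 1,518,000×30.6 + 72,950×0.2 = 98,085,600 + 46,450,800 + 14,590 = 144,550,990
volume = 2,868,000 + 1,518,000 + 72,950 = 4,458,950 m³
S = 144,550,990 / 4,458,950 = 32.4182 PSU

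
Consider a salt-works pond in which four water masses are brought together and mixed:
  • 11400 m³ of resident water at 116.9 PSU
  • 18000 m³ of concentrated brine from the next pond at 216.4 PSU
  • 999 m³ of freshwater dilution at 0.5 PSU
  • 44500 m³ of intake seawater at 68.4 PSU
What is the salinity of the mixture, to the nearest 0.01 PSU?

110.44 PSU

Conserving salt mass:
salt = 11,400×116.9 + 18,000×216.4 + 999×0.5 + 44,500×68.4 = 1,332,660 + 3,895,200 + 499.5 + 3,043,800 = 8,272,159.5
volume = 11,400 + 18,000 + 999 + 44,500 = 74,899 m³
S = 8,272,159.5 / 74,899 = 110.4442 PSU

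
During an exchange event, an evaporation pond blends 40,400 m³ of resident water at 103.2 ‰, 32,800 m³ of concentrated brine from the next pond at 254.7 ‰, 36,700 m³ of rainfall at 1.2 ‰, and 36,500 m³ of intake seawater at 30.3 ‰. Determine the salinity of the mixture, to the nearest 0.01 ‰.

Salt balance:
salt = 40,400×103.2 + 32,800×254.7 + 36,700×1.2 + 36,500×30.3 = 4,169,280 + 8,354,160 + 44,040 + 1,105,950 = 13,673,430
volume = 40,400 + 32,800 + 36,700 + 36,500 = 146,400 m³
S = 13,673,430 / 146,400 = 93.3977 ‰

93.40 ‰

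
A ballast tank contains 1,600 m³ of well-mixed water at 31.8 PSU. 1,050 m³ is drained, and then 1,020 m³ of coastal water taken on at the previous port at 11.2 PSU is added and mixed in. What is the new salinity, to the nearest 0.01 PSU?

18.42 PSU

Remaining after removal: 550 m³ at 31.8 PSU (salt = 17,490)
After addition: salt = 17,490 + 1,020×11.2 = 28,914; volume = 1,570 m³
S = 28,914 / 1,570 = 18.4166 PSU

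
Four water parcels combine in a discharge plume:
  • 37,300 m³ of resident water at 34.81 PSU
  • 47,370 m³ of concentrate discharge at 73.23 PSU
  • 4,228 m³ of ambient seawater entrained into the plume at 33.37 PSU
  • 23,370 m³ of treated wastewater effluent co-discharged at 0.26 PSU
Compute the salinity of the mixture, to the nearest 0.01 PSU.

Salt balance:
salt = 37,300×34.81 + 47,370×73.23 + 4,228×33.37 + 23,370×0.26 = 1,298,413 + 3,468,905.1 + 141,088.36 + 6,076.2 = 4,914,482.66
volume = 37,300 + 47,370 + 4,228 + 23,370 = 112,268 m³
S = 4,914,482.66 / 112,268 = 43.7746 PSU

43.77 PSU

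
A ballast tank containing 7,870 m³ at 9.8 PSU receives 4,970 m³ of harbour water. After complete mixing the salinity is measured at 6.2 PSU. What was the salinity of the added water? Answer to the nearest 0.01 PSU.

Salt balance: 7,870×9.8 + 4,970×S = 12,840×6.2
77,126 + 4,970·S = 79,608
S = (79,608 − 77,126) / 4,970 = 0.4994 PSU

0.50 PSU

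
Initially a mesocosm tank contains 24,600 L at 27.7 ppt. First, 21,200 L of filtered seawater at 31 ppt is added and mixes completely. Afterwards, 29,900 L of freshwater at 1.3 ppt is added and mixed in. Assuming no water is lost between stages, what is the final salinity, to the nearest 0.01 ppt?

By conservation of dissolved salt,
Initial salt = 24,600×27.7 = 681,420
After stage 1: salt = 681,420 + 21,200×31 = 1,338,620; volume = 45,800 L; S = 29.228 ppt
After stage 2: salt = 1,338,620 + 29,900×1.3 = 1,377,490; volume = 75,700 L
S = 1,377,490 / 75,700 = 18.1967 ppt

18.20 ppt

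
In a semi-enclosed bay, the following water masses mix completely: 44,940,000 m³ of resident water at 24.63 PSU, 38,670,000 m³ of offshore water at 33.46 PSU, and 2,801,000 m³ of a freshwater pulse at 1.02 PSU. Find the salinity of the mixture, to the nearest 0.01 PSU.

27.82 PSU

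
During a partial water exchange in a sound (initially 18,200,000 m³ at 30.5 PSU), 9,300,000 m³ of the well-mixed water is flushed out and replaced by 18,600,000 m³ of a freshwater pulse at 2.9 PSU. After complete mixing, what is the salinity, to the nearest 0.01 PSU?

Remaining after removal: 8,900,000 m³ at 30.5 PSU (salt = 271,450,000)
After addition: salt = 271,450,000 + 18,600,000×2.9 = 325,390,000; volume = 27,500,000 m³
S = 325,390,000 / 27,500,000 = 11.8324 PSU

11.83 PSU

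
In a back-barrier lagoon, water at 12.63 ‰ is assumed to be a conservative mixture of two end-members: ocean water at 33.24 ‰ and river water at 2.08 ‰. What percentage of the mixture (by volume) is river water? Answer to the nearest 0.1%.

Let f be the freshwater fraction. Salt balance per unit volume:
f×2.08 + (1−f)×33.24 = 12.63
f = (33.24 − 12.63) / (33.24 − 2.08) = 20.61/31.16 = 0.6614

66.1%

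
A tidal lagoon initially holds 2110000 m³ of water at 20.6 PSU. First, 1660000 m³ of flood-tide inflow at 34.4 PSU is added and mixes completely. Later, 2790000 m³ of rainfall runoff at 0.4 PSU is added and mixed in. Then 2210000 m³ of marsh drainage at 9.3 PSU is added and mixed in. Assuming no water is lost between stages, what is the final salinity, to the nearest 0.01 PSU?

Conserving salt mass:
Initial salt = 2,110,000×20.6 = 43,466,000
After stage 1: salt = 43,466,000 + 1,660,000×34.4 = 100,570,000; volume = 3,770,000 m³; S = 26.676 PSU
After stage 2: salt = 100,570,000 + 2,790,000×0.4 = 101,686,000; volume = 6,560,000 m³; S = 15.501 PSU
After stage 3: salt = 101,686,000 + 2,210,000×9.3 = 122,239,000; volume = 8,770,000 m³
S = 122,239,000 / 8,770,000 = 13.9383 PSU

13.94 PSU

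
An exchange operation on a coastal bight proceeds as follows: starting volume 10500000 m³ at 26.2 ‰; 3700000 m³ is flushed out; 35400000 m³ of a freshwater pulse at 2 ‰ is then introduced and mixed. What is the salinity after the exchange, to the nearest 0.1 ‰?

Remaining after removal: 6,800,000 m³ at 26.2 ‰ (salt = 178,160,000)
After addition: salt = 178,160,000 + 35,400,000×2 = 248,960,000; volume = 42,200,000 m³
S = 248,960,000 / 42,200,000 = 5.8995 ‰

5.9 ‰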